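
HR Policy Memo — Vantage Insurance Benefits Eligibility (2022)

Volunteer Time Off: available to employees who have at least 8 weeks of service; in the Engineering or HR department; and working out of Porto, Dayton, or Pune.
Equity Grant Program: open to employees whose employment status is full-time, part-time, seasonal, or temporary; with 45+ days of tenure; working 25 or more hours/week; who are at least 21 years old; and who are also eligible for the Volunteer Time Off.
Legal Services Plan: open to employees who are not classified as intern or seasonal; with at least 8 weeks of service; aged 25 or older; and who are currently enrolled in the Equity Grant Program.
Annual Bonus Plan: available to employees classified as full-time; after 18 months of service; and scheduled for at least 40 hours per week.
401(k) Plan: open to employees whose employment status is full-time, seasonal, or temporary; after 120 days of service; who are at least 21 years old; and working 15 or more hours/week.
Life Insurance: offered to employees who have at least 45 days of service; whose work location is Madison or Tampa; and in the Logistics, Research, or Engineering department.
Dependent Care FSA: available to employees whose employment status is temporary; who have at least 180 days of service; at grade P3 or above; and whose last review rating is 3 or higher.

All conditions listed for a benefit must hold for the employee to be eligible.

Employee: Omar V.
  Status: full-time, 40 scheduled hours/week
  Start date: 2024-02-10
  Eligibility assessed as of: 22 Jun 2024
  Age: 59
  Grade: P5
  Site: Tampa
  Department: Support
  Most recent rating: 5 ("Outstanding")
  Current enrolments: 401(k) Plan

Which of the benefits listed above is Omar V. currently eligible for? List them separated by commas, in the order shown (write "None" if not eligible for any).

Service from 2024-02-10 to 22 Jun 2024: 133 days.
Volunteer Time Off — service 133 days ≥ 8 weeks (≈56 days) ✓; dept Support ✗ → not eligible.
Equity Grant Program — status full-time ✓; service 133 days ≥ 45 days ✓; 40 hrs/wk ≥ 25 ✓; age 59 ≥ 21 ✓; not eligible for Volunteer Time Off ✗ → not eligible.
Legal Services Plan — status full-time ✓ (not excluded); service 133 days ≥ 8 weeks (≈56 days) ✓; age 59 ≥ 25 ✓; not enrolled in Equity Grant Program ✗ → not eligible.
Annual Bonus Plan — status full-time ✓; service 133 days < 18 months (≈540 days) ✗ → not eligible.
401(k) Plan — status full-time ✓; service 133 days ≥ 120 days ✓; age 59 ≥ 21 ✓; 40 hrs/wk ≥ 15 ✓ → eligible.
Life Insurance — service 133 days ≥ 45 days ✓; site Tampa ✓; dept Support ✗ → not eligible.
Dependent Care FSA — status full-time ✗ (requires temporary) → not eligible.

401(k) Plan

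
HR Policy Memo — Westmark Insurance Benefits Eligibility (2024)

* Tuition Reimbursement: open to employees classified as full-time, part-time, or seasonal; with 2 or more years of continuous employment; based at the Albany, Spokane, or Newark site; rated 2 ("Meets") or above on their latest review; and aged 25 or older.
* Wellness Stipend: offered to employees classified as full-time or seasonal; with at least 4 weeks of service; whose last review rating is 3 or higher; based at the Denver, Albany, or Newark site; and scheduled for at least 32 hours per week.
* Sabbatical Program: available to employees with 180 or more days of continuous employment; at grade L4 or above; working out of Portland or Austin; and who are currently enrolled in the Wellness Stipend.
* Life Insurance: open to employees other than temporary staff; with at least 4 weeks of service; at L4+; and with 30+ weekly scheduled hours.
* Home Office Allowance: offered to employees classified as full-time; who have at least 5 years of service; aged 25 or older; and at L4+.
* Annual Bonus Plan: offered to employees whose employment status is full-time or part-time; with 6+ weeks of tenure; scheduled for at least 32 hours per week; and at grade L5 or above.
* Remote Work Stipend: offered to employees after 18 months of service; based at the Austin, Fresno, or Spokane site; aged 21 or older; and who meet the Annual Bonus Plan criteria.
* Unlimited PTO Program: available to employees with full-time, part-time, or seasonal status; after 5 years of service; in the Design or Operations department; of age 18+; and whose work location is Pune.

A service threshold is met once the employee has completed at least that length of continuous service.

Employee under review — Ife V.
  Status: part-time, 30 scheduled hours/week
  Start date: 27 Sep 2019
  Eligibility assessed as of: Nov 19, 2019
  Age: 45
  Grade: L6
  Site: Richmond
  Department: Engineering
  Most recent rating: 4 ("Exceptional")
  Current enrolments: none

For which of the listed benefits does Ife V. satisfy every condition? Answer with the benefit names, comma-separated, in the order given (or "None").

Life Insurance

Service from 27 Sep 2019 to Nov 19, 2019: 53 days.
Tuition Reimbursement — status part-time ✓; service 53 days < 2 years (≈730 days) ✗ → not eligible.
Wellness Stipend — status part-time ✗ (requires full-time or seasonal) → not eligible.
Sabbatical Program — service 53 days < 180 days ✗ → not eligible.
Life Insurance — status part-time ✓ (not excluded); service 53 days ≥ 4 weeks (≈28 days) ✓; grade L6 ≥ L4 ✓; 30 hrs/wk ≥ 30 ✓ → eligible.
Home Office Allowance — status part-time ✗ (requires full-time) → not eligible.
Annual Bonus Plan — status part-time ✓; service 53 days ≥ 6 weeks (≈42 days) ✓; 30 hrs/wk < 32 ✗ → not eligible.
Remote Work Stipend — service 53 days < 18 months (≈540 days) ✗ → not eligible.
Unlimited PTO Program — status part-time ✓; service 53 days < 5 years (≈1825 days) ✗ → not eligible.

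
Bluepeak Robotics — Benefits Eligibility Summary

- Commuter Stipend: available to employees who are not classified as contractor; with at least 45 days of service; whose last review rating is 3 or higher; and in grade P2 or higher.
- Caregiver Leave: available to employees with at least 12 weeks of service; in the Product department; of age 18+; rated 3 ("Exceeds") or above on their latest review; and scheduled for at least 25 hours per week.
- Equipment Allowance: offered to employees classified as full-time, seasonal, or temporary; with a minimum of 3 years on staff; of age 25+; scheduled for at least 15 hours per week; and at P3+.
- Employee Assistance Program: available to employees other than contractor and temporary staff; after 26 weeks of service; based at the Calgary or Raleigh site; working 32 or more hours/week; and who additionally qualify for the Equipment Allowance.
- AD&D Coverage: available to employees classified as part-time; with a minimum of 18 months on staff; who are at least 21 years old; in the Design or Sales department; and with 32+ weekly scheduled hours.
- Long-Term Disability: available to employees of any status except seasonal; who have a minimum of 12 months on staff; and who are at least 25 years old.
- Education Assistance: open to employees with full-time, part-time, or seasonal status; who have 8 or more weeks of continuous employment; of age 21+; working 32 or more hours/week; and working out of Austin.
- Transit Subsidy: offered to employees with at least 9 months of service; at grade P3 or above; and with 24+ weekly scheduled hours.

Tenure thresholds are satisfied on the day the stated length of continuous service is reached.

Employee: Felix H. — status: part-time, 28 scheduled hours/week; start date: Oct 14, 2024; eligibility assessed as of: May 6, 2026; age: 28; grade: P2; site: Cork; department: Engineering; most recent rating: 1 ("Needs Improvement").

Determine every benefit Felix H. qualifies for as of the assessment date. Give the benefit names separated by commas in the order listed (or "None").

Service from Oct 14, 2024 to May 6, 2026: 569 days.
Commuter Stipend — status part-time ✓ (not excluded); service 569 days ≥ 45 days ✓; rating 1 < 3 ✗ → not eligible.
Caregiver Leave — service 569 days ≥ 12 weeks (≈84 days) ✓; dept Engineering ✗ → not eligible.
Equipment Allowance — status part-time ✗ (requires full-time, seasonal, or temporary) → not eligible.
Employee Assistance Program — status part-time ✓ (not excluded); service 569 days ≥ 26 weeks (≈182 days) ✓; site Cork ✗ (not Calgary or Raleigh) → not eligible.
AD&D Coverage — status part-time ✓; service 569 days ≥ 18 months (≈540 days) ✓; age 28 ≥ 21 ✓; dept Engineering ✗ → not eligible.
Long-Term Disability — status part-time ✓ (not excluded); service 569 days ≥ 12 months (≈360 days) ✓; age 28 ≥ 25 ✓ → eligible.
Education Assistance — status part-time ✓; service 569 days ≥ 8 weeks (≈56 days) ✓; age 28 ≥ 21 ✓; 28 hrs/wk < 32 ✗ → not eligible.
Transit Subsidy — service 569 days ≥ 9 months (≈270 days) ✓; grade P2 < P3 ✗ → not eligible.

Long-Term Disability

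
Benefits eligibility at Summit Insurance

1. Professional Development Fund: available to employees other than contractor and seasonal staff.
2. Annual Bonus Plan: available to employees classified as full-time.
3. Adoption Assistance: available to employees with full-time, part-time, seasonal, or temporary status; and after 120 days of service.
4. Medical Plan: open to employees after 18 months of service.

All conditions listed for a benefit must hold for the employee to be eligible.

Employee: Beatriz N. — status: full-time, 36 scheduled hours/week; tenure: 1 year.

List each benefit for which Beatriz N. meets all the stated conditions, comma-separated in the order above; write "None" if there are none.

Professional Development Fund, Annual Bonus Plan, Adoption Assistance

Professional Development Fund — status full-time ✓ (not excluded) → eligible.
Annual Bonus Plan — status full-time ✓ → eligible.
Adoption Assistance — status full-time ✓; service 1 year ≥ 120 days ✓ → eligible.
Medical Plan — service 1 year < 18 months (≈540 days) ✗ → not eligible.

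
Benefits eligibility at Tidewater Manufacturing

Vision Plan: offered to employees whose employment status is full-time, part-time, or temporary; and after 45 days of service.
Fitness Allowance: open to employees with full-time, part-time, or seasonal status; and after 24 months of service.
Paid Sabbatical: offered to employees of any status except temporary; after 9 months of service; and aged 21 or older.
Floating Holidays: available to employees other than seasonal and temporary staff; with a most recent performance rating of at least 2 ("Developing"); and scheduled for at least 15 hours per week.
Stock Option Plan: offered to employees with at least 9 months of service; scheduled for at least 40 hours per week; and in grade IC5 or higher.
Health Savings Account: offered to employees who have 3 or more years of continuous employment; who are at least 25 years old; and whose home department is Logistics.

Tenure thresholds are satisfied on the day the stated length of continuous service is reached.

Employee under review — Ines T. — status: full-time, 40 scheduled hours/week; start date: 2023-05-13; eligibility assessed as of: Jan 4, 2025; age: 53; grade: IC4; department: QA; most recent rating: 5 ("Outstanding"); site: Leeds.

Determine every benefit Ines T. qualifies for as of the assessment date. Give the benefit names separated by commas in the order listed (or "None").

Vision Plan, Paid Sabbatical, Floating Holidays

Service from 2023-05-13 to Jan 4, 2025: 602 days.
Vision Plan — status full-time ✓; service 602 days ≥ 45 days ✓ → eligible.
Fitness Allowance — status full-time ✓; service 602 days < 24 months (≈720 days) ✗ → not eligible.
Paid Sabbatical — status full-time ✓ (not excluded); service 602 days ≥ 9 months (≈270 days) ✓; age 53 ≥ 21 ✓ → eligible.
Floating Holidays — status full-time ✓ (not excluded); rating 5 ≥ 2 ✓; 40 hrs/wk ≥ 15 ✓ → eligible.
Stock Option Plan — service 602 days ≥ 9 months (≈270 days) ✓; 40 hrs/wk ≥ 40 ✓; grade IC4 < IC5 ✗ → not eligible.
Health Savings Account — service 602 days < 3 years (≈1095 days) ✗ → not eligible.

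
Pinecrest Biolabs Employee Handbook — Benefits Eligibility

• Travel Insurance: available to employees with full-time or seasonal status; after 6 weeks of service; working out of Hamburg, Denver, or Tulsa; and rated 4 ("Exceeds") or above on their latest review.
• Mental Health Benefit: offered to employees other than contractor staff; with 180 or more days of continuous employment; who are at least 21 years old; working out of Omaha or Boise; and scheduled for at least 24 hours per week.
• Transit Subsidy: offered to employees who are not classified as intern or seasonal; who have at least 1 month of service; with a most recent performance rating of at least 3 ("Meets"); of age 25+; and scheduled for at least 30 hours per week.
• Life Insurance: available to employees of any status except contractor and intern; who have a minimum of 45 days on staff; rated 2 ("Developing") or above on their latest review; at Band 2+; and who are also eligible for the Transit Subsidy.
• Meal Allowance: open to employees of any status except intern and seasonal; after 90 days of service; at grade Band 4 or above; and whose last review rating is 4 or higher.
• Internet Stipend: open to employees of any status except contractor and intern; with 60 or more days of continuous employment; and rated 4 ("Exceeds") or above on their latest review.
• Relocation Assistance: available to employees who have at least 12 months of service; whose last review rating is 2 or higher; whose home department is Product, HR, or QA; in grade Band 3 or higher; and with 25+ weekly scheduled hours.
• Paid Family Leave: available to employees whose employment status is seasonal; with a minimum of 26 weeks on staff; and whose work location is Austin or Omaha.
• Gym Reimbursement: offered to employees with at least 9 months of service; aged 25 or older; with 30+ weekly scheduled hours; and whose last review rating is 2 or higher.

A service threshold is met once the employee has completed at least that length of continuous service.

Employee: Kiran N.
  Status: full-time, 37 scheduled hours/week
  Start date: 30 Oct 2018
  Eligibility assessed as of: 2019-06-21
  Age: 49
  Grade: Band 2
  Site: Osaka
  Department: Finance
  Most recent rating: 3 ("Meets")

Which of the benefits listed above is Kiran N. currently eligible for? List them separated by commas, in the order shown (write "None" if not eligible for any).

Service from 30 Oct 2018 to 2019-06-21: 234 days.
Travel Insurance — status full-time ✓; service 234 days ≥ 6 weeks (≈42 days) ✓; site Osaka ✗ (not Hamburg, Denver, or Tulsa) → not eligible.
Mental Health Benefit — status full-time ✓ (not excluded); service 234 days ≥ 180 days ✓; age 49 ≥ 21 ✓; site Osaka ✗ (not Omaha or Boise) → not eligible.
Transit Subsidy — status full-time ✓ (not excluded); service 234 days ≥ 1 month (≈30 days) ✓; rating 3 ≥ 3 ✓; age 49 ≥ 25 ✓; 37 hrs/wk ≥ 30 ✓ → eligible.
Life Insurance — status full-time ✓ (not excluded); service 234 days ≥ 45 days ✓; rating 3 ≥ 2 ✓; grade Band 2 ≥ Band 2 ✓; eligible for Transit Subsidy ✓ → eligible.
Meal Allowance — status full-time ✓ (not excluded); service 234 days ≥ 90 days ✓; grade Band 2 < Band 4 ✗ → not eligible.
Internet Stipend — status full-time ✓ (not excluded); service 234 days ≥ 60 days ✓; rating 3 < 4 ✗ → not eligible.
Relocation Assistance — service 234 days < 12 months (≈360 days) ✗ → not eligible.
Paid Family Leave — status full-time ✗ (requires seasonal) → not eligible.
Gym Reimbursement — service 234 days < 9 months (≈270 days) ✗ → not eligible.

Transit Subsidy, Life Insurance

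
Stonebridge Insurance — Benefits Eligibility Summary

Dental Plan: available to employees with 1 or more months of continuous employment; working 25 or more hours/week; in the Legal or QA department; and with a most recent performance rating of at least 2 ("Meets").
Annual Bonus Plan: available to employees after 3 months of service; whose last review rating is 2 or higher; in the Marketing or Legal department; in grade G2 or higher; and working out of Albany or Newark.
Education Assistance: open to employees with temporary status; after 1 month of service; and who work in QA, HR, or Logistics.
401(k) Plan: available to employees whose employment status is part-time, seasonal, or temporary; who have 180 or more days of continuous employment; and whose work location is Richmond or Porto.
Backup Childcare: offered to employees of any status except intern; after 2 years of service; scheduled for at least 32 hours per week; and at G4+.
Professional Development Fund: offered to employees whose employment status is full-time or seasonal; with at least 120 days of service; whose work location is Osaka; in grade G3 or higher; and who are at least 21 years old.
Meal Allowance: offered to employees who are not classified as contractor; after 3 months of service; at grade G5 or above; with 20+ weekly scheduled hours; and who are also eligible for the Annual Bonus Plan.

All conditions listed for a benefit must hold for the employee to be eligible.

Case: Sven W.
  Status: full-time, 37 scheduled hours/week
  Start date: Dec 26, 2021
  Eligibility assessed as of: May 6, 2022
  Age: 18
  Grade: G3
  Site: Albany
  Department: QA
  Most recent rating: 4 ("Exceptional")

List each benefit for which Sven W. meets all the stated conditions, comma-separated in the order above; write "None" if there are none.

Service from Dec 26, 2021 to May 6, 2022: 131 days.
Dental Plan — service 131 days ≥ 1 month (≈30 days) ✓; 37 hrs/wk ≥ 25 ✓; dept QA ✓; rating 4 ≥ 2 ✓ → eligible.
Annual Bonus Plan — service 131 days ≥ 3 months (≈90 days) ✓; rating 4 ≥ 2 ✓; dept QA ✗ → not eligible.
Education Assistance — status full-time ✗ (requires temporary) → not eligible.
401(k) Plan — status full-time ✗ (requires part-time, seasonal, or temporary) → not eligible.
Backup Childcare — status full-time ✓ (not excluded); service 131 days < 2 years (≈730 days) ✗ → not eligible.
Professional Development Fund — status full-time ✓; service 131 days ≥ 120 days ✓; site Albany ✗ (not Osaka) → not eligible.
Meal Allowance — status full-time ✓ (not excluded); service 131 days ≥ 3 months (≈90 days) ✓; grade G3 < G5 ✗ → not eligible.

Dental Plan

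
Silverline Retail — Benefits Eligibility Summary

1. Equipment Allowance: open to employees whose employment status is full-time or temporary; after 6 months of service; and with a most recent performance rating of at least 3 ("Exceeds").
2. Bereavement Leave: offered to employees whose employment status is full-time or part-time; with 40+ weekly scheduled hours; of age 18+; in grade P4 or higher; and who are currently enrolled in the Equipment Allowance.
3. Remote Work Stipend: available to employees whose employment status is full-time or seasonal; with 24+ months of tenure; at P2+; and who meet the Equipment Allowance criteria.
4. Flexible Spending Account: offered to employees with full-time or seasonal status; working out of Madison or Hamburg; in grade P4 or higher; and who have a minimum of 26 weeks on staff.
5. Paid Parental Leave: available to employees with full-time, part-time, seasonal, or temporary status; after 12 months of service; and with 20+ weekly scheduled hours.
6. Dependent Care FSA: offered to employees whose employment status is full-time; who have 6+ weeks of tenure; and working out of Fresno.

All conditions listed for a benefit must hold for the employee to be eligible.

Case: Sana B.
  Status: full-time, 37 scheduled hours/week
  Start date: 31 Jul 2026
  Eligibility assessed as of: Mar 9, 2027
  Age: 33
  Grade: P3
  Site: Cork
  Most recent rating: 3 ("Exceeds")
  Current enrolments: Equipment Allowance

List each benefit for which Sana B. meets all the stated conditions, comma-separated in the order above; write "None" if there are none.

Service from 31 Jul 2026 to Mar 9, 2027: 221 days.
Equipment Allowance — status full-time ✓; service 221 days ≥ 6 months (≈180 days) ✓; rating 3 ≥ 3 ✓ → eligible.
Bereavement Leave — status full-time ✓; 37 hrs/wk < 40 ✗ → not eligible.
Remote Work Stipend — status full-time ✓; service 221 days < 24 months (≈720 days) ✗ → not eligible.
Flexible Spending Account — status full-time ✓; site Cork ✗ (not Madison or Hamburg) → not eligible.
Paid Parental Leave — status full-time ✓; service 221 days < 12 months (≈360 days) ✗ → not eligible.
Dependent Care FSA — status full-time ✓; service 221 days ≥ 6 weeks (≈42 days) ✓; site Cork ✗ (not Fresno) → not eligible.

Equipment Allowance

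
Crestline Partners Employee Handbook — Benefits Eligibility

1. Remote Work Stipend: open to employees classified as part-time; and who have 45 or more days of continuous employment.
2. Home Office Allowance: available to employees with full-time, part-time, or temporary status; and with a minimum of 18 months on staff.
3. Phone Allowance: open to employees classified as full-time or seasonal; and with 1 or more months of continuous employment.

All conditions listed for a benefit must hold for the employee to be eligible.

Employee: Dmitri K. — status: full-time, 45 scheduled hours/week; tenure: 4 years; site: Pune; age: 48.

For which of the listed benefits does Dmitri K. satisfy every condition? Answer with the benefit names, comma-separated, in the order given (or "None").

Home Office Allowance, Phone Allowance

Remote Work Stipend — status full-time ✗ (requires part-time) → not eligible.
Home Office Allowance — status full-time ✓; service 4 years ≥ 18 months (≈540 days) ✓ → eligible.
Phone Allowance — status full-time ✓; service 4 years ≥ 1 month (≈30 days) ✓ → eligible.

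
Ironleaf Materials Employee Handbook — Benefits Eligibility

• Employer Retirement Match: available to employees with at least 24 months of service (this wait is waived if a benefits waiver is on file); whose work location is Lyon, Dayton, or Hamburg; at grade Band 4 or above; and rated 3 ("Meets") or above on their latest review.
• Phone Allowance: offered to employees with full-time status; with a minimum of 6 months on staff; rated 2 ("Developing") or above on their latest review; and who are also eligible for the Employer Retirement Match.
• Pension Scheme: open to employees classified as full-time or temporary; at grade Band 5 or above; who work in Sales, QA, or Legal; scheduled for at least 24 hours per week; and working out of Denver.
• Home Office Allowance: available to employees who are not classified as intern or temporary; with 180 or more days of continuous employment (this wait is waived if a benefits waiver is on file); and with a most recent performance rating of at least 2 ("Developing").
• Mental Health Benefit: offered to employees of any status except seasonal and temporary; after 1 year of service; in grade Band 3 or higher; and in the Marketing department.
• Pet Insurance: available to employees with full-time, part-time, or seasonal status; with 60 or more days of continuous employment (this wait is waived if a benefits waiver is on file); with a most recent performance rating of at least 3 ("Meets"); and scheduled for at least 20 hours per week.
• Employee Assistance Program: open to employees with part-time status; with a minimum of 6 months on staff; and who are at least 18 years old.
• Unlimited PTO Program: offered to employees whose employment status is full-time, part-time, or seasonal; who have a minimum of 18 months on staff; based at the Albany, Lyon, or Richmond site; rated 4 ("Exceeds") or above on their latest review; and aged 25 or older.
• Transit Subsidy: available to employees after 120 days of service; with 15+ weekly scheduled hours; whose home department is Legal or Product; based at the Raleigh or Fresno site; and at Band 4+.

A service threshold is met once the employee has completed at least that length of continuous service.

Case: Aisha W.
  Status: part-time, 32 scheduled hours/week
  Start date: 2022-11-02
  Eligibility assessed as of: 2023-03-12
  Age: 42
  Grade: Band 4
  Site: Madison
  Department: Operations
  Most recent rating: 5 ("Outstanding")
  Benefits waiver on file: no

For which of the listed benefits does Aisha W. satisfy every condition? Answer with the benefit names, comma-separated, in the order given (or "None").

Service from 2022-11-02 to 2023-03-12: 130 days.
Employer Retirement Match — no waiver, service 130 days < 24 months (≈720 days) ✗ → not eligible.
Phone Allowance — status part-time ✗ (requires full-time) → not eligible.
Pension Scheme — status part-time ✗ (requires full-time or temporary) → not eligible.
Home Office Allowance — status part-time ✓ (not excluded); no waiver, service 130 days < 180 days ✗ → not eligible.
Mental Health Benefit — status part-time ✓ (not excluded); service 130 days < 1 year (≈365 days) ✗ → not eligible.
Pet Insurance — status part-time ✓; no waiver, service 130 days ≥ 60 days ✓; rating 5 ≥ 3 ✓; 32 hrs/wk ≥ 20 ✓ → eligible.
Employee Assistance Program — status part-time ✓; service 130 days < 6 months (≈180 days) ✗ → not eligible.
Unlimited PTO Program — status part-time ✓; service 130 days < 18 months (≈540 days) ✗ → not eligible.
Transit Subsidy — service 130 days ≥ 120 days ✓; 32 hrs/wk ≥ 15 ✓; dept Operations ✗ → not eligible.

Pet Insurance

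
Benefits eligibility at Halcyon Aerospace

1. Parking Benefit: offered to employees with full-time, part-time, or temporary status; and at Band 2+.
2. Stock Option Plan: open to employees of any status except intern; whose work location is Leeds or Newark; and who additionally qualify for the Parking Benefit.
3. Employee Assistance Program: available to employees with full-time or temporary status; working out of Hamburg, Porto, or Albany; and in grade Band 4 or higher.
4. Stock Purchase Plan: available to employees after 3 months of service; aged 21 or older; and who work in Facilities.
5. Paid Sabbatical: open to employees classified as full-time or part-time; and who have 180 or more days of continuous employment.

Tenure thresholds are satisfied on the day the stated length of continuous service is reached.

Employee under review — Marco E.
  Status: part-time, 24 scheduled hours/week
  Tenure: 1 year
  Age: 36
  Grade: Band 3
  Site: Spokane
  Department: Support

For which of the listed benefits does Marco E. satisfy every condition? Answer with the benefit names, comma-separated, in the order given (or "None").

Parking Benefit — status part-time ✓; grade Band 3 ≥ Band 2 ✓ → eligible.
Stock Option Plan — status part-time ✓ (not excluded); site Spokane ✗ (not Leeds or Newark) → not eligible.
Employee Assistance Program — status part-time ✗ (requires full-time or temporary) → not eligible.
Stock Purchase Plan — service 1 year ≥ 3 months (≈90 days) ✓; age 36 ≥ 21 ✓; dept Support ✗ → not eligible.
Paid Sabbatical — status part-time ✓; service 1 year ≥ 180 days ✓ → eligible.

Parking Benefit, Paid Sabbatical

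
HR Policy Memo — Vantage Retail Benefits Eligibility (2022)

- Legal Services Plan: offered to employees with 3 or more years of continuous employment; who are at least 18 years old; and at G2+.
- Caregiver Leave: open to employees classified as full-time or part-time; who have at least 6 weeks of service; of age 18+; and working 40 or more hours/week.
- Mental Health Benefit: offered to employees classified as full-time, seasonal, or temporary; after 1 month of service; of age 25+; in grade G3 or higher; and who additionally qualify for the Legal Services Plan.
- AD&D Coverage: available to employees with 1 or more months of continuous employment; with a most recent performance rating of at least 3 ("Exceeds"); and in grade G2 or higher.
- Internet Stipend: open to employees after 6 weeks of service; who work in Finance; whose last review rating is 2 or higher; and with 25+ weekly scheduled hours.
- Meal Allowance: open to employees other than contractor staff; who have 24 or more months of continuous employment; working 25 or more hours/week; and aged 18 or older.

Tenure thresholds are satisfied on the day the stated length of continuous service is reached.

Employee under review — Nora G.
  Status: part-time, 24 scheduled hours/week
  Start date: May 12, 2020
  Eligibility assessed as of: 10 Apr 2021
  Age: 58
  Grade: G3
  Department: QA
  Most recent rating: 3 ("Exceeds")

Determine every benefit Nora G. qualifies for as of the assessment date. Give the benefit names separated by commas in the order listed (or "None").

AD&D Coverage

Service from May 12, 2020 to 10 Apr 2021: 333 days.
Legal Services Plan — service 333 days < 3 years (≈1095 days) ✗ → not eligible.
Caregiver Leave — status part-time ✓; service 333 days ≥ 6 weeks (≈42 days) ✓; age 58 ≥ 18 ✓; 24 hrs/wk < 40 ✗ → not eligible.
Mental Health Benefit — status part-time ✗ (requires full-time, seasonal, or temporary) → not eligible.
AD&D Coverage — service 333 days ≥ 1 month (≈30 days) ✓; rating 3 ≥ 3 ✓; grade G3 ≥ G2 ✓ → eligible.
Internet Stipend — service 333 days ≥ 6 weeks (≈42 days) ✓; dept QA ✗ → not eligible.
Meal Allowance — status part-time ✓ (not excluded); service 333 days < 24 months (≈720 days) ✗ → not eligible.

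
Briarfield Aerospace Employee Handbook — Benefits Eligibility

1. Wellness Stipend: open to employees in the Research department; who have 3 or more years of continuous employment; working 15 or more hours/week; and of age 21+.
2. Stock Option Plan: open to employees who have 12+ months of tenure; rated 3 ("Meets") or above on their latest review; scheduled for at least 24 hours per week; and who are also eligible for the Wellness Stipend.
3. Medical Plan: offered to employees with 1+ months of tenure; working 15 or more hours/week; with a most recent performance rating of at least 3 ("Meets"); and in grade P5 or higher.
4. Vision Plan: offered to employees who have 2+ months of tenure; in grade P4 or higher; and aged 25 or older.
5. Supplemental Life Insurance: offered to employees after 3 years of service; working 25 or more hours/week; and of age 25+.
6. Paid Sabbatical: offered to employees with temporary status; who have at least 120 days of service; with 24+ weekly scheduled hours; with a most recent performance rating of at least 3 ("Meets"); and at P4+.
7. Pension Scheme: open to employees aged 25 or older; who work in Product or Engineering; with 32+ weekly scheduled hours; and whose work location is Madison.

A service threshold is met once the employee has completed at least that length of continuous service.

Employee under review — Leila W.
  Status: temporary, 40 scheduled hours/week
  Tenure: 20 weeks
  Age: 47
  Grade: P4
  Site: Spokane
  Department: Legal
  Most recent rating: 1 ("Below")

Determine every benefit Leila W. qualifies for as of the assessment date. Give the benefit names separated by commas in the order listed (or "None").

Vision Plan

Wellness Stipend — dept Legal ✗ → not eligible.
Stock Option Plan — service 20 weeks < 12 months (≈360 days) ✗ → not eligible.
Medical Plan — service 20 weeks ≥ 1 month (≈30 days) ✓; 40 hrs/wk ≥ 15 ✓; rating 1 < 3 ✗ → not eligible.
Vision Plan — service 20 weeks ≥ 2 months (≈60 days) ✓; grade P4 ≥ P4 ✓; age 47 ≥ 25 ✓ → eligible.
Supplemental Life Insurance — service 20 weeks < 3 years (≈1095 days) ✗ → not eligible.
Paid Sabbatical — status temporary ✓; service 20 weeks ≥ 120 days ✓; 40 hrs/wk ≥ 24 ✓; rating 1 < 3 ✗ → not eligible.
Pension Scheme — age 47 ≥ 25 ✓; dept Legal ✗ → not eligible.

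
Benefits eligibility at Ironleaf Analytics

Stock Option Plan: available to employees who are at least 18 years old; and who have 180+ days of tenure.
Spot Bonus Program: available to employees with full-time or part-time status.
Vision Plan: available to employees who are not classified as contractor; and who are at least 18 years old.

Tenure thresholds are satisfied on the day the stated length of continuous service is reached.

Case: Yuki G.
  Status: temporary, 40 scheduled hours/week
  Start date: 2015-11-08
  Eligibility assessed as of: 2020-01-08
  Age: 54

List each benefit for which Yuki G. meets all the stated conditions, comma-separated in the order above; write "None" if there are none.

Service from 2015-11-08 to 2020-01-08: 1522 days.
Stock Option Plan — age 54 ≥ 18 ✓; service 1522 days ≥ 180 days ✓ → eligible.
Spot Bonus Program — status temporary ✗ (requires full-time or part-time) → not eligible.
Vision Plan — status temporary ✓ (not excluded); age 54 ≥ 18 ✓ → eligible.

Stock Option Plan, Vision Plan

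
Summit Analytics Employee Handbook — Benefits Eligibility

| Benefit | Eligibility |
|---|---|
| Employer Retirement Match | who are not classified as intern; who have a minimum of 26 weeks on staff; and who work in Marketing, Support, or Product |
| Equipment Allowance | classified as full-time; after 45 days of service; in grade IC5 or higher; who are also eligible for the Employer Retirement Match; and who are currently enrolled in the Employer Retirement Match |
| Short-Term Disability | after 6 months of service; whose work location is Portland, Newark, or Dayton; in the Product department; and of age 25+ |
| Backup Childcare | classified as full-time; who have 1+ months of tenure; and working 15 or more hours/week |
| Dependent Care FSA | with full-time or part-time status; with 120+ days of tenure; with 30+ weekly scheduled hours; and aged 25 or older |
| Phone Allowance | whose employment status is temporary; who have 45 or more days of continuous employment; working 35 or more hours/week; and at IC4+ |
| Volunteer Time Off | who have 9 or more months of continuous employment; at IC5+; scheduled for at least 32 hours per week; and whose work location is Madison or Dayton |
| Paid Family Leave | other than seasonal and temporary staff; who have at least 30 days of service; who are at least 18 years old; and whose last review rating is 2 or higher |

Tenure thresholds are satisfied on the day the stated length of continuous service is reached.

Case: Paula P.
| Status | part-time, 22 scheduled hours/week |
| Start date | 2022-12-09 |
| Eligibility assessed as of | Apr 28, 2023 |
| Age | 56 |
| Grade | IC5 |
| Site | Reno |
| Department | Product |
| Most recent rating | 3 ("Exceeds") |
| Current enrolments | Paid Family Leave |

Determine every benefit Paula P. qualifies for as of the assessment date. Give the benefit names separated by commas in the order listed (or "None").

Paid Family Leave

Service from 2022-12-09 to Apr 28, 2023: 140 days.
Employer Retirement Match — status part-time ✓ (not excluded); service 140 days < 26 weeks (≈182 days) ✗ → not eligible.
Equipment Allowance — status part-time ✗ (requires full-time) → not eligible.
Short-Term Disability — service 140 days < 6 months (≈180 days) ✗ → not eligible.
Backup Childcare — status part-time ✗ (requires full-time) → not eligible.
Dependent Care FSA — status part-time ✓; service 140 days ≥ 120 days ✓; 22 hrs/wk < 30 ✗ → not eligible.
Phone Allowance — status part-time ✗ (requires temporary) → not eligible.
Volunteer Time Off — service 140 days < 9 months (≈270 days) ✗ → not eligible.
Paid Family Leave — status part-time ✓ (not excluded); service 140 days ≥ 30 days ✓; age 56 ≥ 18 ✓; rating 3 ≥ 2 ✓ → eligible.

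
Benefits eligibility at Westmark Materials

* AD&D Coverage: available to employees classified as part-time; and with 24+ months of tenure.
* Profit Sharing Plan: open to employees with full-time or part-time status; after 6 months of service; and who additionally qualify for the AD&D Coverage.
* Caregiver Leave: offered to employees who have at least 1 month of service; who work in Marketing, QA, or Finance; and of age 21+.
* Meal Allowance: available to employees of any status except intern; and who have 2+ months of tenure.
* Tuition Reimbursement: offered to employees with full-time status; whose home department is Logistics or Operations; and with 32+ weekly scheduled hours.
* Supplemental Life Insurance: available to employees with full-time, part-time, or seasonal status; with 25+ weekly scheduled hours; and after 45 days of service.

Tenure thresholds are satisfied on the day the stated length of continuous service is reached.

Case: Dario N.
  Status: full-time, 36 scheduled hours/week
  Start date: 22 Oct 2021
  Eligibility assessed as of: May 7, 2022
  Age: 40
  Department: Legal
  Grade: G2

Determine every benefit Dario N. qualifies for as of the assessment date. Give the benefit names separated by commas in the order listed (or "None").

Meal Allowance, Supplemental Life Insurance

Service from 22 Oct 2021 to May 7, 2022: 197 days.
AD&D Coverage — status full-time ✗ (requires part-time) → not eligible.
Profit Sharing Plan — status full-time ✓; service 197 days ≥ 6 months (≈180 days) ✓; not eligible for AD&D Coverage ✗ → not eligible.
Caregiver Leave — service 197 days ≥ 1 month (≈30 days) ✓; dept Legal ✗ → not eligible.
Meal Allowance — status full-time ✓ (not excluded); service 197 days ≥ 2 months (≈60 days) ✓ → eligible.
Tuition Reimbursement — status full-time ✓; dept Legal ✗ → not eligible.
Supplemental Life Insurance — status full-time ✓; 36 hrs/wk ≥ 25 ✓; service 197 days ≥ 45 days ✓ → eligible.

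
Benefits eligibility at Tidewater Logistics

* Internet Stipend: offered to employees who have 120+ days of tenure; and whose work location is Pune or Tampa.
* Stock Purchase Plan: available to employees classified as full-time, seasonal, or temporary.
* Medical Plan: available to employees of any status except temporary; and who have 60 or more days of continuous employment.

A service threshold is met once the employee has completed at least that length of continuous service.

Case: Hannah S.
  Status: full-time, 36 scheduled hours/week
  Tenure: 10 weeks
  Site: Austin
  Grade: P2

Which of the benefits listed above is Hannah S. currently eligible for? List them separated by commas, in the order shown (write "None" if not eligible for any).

Internet Stipend — service 10 weeks < 120 days ✗ → not eligible.
Stock Purchase Plan — status full-time ✓ → eligible.
Medical Plan — status full-time ✓ (not excluded); service 10 weeks ≥ 60 days ✓ → eligible.

Stock Purchase Plan, Medical Plan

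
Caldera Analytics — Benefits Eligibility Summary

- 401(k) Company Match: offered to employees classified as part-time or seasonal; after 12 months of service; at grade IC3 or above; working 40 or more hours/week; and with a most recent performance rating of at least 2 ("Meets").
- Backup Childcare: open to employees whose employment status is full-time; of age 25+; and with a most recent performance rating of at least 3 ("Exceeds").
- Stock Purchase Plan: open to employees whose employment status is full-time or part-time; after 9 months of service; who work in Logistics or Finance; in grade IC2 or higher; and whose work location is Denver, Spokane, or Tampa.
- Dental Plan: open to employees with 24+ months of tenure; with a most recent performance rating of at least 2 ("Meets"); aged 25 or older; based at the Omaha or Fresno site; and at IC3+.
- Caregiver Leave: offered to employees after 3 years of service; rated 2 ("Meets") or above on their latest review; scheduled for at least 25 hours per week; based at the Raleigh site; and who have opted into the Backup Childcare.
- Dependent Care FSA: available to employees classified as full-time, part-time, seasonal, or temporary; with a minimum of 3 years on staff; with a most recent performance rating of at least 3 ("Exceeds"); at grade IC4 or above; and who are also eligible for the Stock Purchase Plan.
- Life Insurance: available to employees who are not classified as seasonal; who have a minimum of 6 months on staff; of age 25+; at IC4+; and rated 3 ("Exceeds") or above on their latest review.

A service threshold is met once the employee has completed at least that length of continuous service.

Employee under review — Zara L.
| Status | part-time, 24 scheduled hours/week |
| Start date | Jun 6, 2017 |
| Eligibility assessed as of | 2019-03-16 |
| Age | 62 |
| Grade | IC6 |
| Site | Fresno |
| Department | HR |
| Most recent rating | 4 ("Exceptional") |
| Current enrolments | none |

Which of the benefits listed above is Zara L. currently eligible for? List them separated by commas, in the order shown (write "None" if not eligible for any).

Life Insurance

Service from Jun 6, 2017 to 2019-03-16: 648 days.
401(k) Company Match — status part-time ✓; service 648 days ≥ 12 months (≈360 days) ✓; grade IC6 ≥ IC3 ✓; 24 hrs/wk < 40 ✗ → not eligible.
Backup Childcare — status part-time ✗ (requires full-time) → not eligible.
Stock Purchase Plan — status part-time ✓; service 648 days ≥ 9 months (≈270 days) ✓; dept HR ✗ → not eligible.
Dental Plan — service 648 days < 24 months (≈720 days) ✗ → not eligible.
Caregiver Leave — service 648 days < 3 years (≈1095 days) ✗ → not eligible.
Dependent Care FSA — status part-time ✓; service 648 days < 3 years (≈1095 days) ✗ → not eligible.
Life Insurance — status part-time ✓ (not excluded); service 648 days ≥ 6 months (≈180 days) ✓; age 62 ≥ 25 ✓; grade IC6 ≥ IC4 ✓; rating 4 ≥ 3 ✓ → eligible.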